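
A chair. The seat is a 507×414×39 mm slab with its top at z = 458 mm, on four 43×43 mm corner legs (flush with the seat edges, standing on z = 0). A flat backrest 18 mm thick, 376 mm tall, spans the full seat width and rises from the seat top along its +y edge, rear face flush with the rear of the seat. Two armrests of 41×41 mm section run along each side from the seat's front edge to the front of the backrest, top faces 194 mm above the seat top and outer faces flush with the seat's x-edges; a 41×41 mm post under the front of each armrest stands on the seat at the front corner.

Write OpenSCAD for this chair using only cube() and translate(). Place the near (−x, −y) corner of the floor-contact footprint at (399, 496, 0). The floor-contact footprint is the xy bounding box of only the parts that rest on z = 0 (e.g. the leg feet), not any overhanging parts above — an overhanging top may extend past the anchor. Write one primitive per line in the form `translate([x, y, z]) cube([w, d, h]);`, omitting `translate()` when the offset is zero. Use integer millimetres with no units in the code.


// leg_h = 458 - 39 = 419
// arm post h = 194 - 41 = 153
translate([399, 496, 419]) cube([507, 414, 39]);
translate([399, 496, 0]) cube([43, 43, 419]);
translate([863, 496, 0]) cube([43, 43, 419]);
translate([399, 867, 0]) cube([43, 43, 419]);
translate([863, 867, 0]) cube([43, 43, 419]);
translate([399, 892, 458]) cube([507, 18, 376]);
translate([399, 496, 611]) cube([41, 396, 41]);
translate([865, 496, 611]) cube([41, 396, 41]);
translate([399, 496, 458]) cube([41, 41, 153]);
translate([865, 496, 458]) cube([41, 41, 153]);


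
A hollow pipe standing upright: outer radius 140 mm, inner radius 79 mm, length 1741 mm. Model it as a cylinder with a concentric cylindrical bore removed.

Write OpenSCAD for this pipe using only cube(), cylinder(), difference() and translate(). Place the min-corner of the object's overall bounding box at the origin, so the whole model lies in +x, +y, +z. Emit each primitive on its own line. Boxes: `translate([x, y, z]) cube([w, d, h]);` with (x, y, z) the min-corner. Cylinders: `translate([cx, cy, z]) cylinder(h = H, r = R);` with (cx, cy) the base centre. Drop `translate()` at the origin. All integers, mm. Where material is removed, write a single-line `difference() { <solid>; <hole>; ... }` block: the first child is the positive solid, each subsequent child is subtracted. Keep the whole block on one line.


difference() { translate([140, 140, 0]) cylinder(h = 1741, r = 140); translate([140, 140, 0]) cylinder(h = 1741, r = 79); }


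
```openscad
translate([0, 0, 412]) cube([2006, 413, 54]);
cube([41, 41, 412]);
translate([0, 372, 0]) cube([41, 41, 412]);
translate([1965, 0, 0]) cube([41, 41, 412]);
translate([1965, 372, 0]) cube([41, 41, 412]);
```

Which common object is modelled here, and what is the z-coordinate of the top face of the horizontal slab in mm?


A bench. The seat-top height is 466 mm.

A long slab on four corner posts — a bench. The slab sits at z = 412 with thickness 54, so the top is 412 + 54 = 466 mm.


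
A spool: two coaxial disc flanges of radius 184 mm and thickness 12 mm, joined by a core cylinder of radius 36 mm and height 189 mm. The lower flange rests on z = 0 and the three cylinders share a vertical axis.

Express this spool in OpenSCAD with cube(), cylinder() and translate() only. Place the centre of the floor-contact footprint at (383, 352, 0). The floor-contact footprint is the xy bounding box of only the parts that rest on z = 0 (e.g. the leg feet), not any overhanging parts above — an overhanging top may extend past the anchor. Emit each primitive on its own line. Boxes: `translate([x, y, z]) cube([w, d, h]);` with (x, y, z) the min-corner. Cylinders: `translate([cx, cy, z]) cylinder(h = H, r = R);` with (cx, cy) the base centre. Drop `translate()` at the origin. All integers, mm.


translate([383, 352, 0]) cylinder(h = 12, r = 184);
translate([383, 352, 12]) cylinder(h = 189, r = 36);
translate([383, 352, 201]) cylinder(h = 12, r = 184);


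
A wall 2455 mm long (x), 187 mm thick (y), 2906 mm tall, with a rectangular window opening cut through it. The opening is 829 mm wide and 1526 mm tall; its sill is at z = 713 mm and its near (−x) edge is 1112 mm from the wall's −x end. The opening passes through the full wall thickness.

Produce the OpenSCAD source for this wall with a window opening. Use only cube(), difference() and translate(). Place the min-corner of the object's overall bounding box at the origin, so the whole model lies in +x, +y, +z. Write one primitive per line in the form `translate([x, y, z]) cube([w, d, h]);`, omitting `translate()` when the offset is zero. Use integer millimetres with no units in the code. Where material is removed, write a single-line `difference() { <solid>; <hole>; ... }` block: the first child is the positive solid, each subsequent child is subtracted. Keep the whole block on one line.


difference() { cube([2455, 187, 2906]); translate([1112, 0, 713]) cube([829, 187, 1526]); }


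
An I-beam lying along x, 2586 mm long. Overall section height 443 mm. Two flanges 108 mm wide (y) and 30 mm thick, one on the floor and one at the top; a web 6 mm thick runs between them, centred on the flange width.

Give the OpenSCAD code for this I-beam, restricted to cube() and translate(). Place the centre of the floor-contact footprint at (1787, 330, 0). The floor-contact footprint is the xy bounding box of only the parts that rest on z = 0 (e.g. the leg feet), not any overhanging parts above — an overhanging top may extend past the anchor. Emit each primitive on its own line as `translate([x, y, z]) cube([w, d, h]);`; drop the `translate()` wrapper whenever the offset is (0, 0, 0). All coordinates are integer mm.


translate([494, 276, 0]) cube([2586, 108, 30]);
translate([494, 327, 30]) cube([2586, 6, 383]);
translate([494, 276, 413]) cube([2586, 108, 30]);


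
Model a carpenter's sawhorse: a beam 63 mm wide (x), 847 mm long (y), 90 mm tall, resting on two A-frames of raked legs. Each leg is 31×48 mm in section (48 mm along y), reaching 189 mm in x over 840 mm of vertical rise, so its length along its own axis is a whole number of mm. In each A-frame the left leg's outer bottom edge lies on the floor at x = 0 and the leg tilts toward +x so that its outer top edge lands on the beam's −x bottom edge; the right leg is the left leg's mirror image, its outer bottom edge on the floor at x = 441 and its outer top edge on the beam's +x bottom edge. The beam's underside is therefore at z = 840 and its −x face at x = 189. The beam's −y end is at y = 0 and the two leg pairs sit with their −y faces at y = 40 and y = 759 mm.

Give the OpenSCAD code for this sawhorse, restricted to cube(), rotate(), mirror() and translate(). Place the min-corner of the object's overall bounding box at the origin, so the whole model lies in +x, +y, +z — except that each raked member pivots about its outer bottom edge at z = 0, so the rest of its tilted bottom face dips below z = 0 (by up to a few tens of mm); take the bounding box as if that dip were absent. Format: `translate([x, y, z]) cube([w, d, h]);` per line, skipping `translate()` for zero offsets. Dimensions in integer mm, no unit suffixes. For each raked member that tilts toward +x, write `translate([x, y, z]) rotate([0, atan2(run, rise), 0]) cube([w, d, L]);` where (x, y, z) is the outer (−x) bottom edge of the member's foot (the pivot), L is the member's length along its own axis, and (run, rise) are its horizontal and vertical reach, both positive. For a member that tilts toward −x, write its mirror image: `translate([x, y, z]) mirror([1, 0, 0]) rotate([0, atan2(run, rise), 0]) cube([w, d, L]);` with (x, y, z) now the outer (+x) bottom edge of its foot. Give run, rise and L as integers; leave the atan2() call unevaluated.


translate([189, 0, 840]) cube([63, 847, 90]);
translate([0, 40, 0]) rotate([0, atan2(189, 840), 0]) cube([31, 48, 861]);
translate([441, 40, 0]) mirror([1, 0, 0]) rotate([0, atan2(189, 840), 0]) cube([31, 48, 861]);
translate([0, 759, 0]) rotate([0, atan2(189, 840), 0]) cube([31, 48, 861]);
translate([441, 759, 0]) mirror([1, 0, 0]) rotate([0, atan2(189, 840), 0]) cube([31, 48, 861]);


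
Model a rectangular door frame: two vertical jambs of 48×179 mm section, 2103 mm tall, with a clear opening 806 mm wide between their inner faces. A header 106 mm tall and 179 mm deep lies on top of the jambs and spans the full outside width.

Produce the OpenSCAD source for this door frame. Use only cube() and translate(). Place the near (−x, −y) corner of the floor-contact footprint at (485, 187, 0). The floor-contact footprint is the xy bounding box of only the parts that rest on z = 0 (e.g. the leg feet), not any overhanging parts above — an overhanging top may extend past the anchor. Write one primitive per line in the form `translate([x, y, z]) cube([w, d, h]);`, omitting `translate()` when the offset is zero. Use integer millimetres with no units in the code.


translate([485, 187, 0]) cube([48, 179, 2103]);
translate([1339, 187, 0]) cube([48, 179, 2103]);
translate([485, 187, 2103]) cube([902, 179, 106]);


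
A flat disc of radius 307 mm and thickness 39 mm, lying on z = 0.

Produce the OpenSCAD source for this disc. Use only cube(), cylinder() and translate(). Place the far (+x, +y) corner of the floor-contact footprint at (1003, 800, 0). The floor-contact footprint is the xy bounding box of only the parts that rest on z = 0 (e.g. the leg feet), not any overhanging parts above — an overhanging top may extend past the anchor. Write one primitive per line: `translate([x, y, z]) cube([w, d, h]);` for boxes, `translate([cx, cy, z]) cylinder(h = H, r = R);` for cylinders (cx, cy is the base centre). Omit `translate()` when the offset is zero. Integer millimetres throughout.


translate([696, 493, 0]) cylinder(h = 39, r = 307);


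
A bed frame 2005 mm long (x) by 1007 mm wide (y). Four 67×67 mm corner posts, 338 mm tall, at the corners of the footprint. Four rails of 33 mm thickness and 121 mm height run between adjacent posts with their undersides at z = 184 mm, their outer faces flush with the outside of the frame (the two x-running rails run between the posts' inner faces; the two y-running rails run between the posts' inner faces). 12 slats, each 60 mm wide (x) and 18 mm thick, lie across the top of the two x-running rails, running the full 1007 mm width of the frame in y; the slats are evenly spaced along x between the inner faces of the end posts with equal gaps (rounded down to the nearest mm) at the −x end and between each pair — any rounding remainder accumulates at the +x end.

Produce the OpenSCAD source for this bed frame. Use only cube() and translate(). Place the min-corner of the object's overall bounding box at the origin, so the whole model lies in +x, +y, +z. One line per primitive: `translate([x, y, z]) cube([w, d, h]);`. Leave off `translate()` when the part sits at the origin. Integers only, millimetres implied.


// slat z = rail_z + rail_h = 184 + 121 = 305
// slat gap = ⌊(1871 − 12·60) / 13⌋ = 88
cube([67, 67, 338]);
translate([0, 940, 0]) cube([67, 67, 338]);
translate([1938, 0, 0]) cube([67, 67, 338]);
translate([1938, 940, 0]) cube([67, 67, 338]);
translate([67, 0, 184]) cube([1871, 33, 121]);
translate([67, 974, 184]) cube([1871, 33, 121]);
translate([0, 67, 184]) cube([33, 873, 121]);
translate([1972, 67, 184]) cube([33, 873, 121]);
translate([155, 0, 305]) cube([60, 1007, 18]);
translate([303, 0, 305]) cube([60, 1007, 18]);
translate([451, 0, 305]) cube([60, 1007, 18]);
translate([599, 0, 305]) cube([60, 1007, 18]);
translate([747, 0, 305]) cube([60, 1007, 18]);
translate([895, 0, 305]) cube([60, 1007, 18]);
translate([1043, 0, 305]) cube([60, 1007, 18]);
translate([1191, 0, 305]) cube([60, 1007, 18]);
translate([1339, 0, 305]) cube([60, 1007, 18]);
translate([1487, 0, 305]) cube([60, 1007, 18]);
translate([1635, 0, 305]) cube([60, 1007, 18]);
translate([1783, 0, 305]) cube([60, 1007, 18]);


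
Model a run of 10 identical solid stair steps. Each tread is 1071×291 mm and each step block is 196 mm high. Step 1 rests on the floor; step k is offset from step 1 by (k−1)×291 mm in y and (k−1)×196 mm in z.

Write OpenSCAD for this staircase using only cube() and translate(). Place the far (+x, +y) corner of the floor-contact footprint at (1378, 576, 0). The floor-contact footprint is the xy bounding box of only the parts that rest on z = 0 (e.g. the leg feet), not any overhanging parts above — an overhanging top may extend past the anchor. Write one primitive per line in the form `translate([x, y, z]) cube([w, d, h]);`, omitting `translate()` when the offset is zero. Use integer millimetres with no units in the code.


translate([307, 285, 0]) cube([1071, 291, 196]);
translate([307, 576, 196]) cube([1071, 291, 196]);
translate([307, 867, 392]) cube([1071, 291, 196]);
translate([307, 1158, 588]) cube([1071, 291, 196]);
translate([307, 1449, 784]) cube([1071, 291, 196]);
translate([307, 1740, 980]) cube([1071, 291, 196]);
translate([307, 2031, 1176]) cube([1071, 291, 196]);
translate([307, 2322, 1372]) cube([1071, 291, 196]);
translate([307, 2613, 1568]) cube([1071, 291, 196]);
translate([307, 2904, 1764]) cube([1071, 291, 196]);


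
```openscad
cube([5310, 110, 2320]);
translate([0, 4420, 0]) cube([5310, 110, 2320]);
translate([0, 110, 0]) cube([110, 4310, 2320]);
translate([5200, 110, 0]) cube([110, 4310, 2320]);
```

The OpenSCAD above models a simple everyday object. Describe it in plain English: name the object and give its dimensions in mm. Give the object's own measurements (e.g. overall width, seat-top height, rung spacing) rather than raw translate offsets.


The wall frame of a small rectangular building: four walls, each 2320 mm tall and 110 mm thick, enclosing a footprint 5310 mm (x) by 4530 mm (y) outside-to-outside, with no floor or roof. The front and back walls (the −y and +y sides) span the full width; the two side walls fit between them.


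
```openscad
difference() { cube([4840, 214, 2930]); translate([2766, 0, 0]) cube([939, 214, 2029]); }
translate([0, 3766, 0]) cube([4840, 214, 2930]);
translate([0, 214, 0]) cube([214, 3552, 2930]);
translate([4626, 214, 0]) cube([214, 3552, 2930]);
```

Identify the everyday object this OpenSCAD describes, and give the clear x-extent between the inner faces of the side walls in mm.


A single room. The interior width is 4412 mm.

Four walls enclosing a rectangle with a door in the front wall — a room. Outside width 4840 minus two 214 mm walls gives 4412 mm.


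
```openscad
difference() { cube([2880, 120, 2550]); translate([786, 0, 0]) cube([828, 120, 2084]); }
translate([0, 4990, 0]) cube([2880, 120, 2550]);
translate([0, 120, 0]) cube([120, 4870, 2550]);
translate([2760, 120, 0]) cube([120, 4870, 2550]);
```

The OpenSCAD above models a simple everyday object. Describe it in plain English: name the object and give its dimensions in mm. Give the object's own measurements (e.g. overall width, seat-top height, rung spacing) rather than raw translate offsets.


A single room: four walls, each 2550 mm tall and 120 mm thick, enclosing an outside footprint 2880×5110 mm (x × y), no floor or roof. The front and back walls (−y and +y sides) run the full x-width; the side walls fit between their inner faces. A door opening 828 mm wide and 2084 mm tall is cut through the front wall from the floor up, its −x edge 786 mm from the wall's −x end.


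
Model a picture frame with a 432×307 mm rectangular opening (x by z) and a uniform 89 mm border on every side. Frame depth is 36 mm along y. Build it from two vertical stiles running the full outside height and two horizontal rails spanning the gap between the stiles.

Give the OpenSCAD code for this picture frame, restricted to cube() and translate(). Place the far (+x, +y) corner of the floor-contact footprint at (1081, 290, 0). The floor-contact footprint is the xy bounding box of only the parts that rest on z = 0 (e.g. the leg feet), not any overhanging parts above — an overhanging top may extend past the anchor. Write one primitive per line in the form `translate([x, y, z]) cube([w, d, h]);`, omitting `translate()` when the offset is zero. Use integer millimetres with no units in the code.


translate([471, 254, 0]) cube([89, 36, 485]);
translate([992, 254, 0]) cube([89, 36, 485]);
translate([560, 254, 0]) cube([432, 36, 89]);
translate([560, 254, 396]) cube([432, 36, 89]);


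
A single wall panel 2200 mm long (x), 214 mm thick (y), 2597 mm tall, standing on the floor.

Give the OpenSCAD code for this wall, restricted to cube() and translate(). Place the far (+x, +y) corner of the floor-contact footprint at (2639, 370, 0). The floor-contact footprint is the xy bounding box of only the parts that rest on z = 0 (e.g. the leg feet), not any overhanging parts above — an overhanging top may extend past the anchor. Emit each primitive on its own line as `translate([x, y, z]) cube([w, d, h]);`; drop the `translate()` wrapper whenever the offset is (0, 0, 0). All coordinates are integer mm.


translate([439, 156, 0]) cube([2200, 214, 2597]);


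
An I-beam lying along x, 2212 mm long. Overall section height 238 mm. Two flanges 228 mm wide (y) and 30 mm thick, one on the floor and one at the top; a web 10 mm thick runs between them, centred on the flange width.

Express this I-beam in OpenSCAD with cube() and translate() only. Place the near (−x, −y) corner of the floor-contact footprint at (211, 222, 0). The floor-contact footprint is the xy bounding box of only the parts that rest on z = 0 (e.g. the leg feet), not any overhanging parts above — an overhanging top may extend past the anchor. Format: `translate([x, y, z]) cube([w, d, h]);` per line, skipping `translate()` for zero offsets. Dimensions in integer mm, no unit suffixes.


translate([211, 222, 0]) cube([2212, 228, 30]);
translate([211, 331, 30]) cube([2212, 10, 178]);
translate([211, 222, 208]) cube([2212, 228, 30]);


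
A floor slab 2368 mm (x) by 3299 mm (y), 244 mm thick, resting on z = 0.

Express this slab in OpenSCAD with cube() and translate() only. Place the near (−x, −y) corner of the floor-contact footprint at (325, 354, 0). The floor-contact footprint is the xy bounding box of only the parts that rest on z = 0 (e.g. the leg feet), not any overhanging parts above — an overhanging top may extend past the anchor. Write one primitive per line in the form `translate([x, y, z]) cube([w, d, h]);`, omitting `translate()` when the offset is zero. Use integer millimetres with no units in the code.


translate([325, 354, 0]) cube([2368, 3299, 244]);


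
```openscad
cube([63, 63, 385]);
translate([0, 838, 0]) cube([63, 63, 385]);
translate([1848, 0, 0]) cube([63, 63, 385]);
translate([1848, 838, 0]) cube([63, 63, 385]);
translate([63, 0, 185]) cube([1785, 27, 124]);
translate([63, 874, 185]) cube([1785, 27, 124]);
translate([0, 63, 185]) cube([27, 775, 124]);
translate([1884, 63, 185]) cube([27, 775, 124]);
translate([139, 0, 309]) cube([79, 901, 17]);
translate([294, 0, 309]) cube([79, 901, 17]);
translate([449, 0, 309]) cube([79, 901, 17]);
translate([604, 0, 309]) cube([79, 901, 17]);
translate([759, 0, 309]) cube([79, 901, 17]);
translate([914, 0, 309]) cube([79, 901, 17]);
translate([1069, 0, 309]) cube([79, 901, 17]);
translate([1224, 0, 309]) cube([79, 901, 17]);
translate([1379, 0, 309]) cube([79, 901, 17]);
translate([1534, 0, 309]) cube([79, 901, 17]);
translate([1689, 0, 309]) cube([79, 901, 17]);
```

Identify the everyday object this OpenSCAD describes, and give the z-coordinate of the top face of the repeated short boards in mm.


A bed frame. The slat-top height is 326 mm.

Four posts, four rails, and a row of slats — a bed frame. Slats sit on the rails at z = 185 + 124 = 309; with slat thickness 17, the top is 326 mm.


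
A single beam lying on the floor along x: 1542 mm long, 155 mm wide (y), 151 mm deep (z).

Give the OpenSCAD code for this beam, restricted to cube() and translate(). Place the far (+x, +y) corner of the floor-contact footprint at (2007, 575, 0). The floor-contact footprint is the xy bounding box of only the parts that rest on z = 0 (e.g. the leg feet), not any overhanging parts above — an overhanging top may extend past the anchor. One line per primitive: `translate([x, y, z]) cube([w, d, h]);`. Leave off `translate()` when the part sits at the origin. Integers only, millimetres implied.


translate([465, 420, 0]) cube([1542, 155, 151]);


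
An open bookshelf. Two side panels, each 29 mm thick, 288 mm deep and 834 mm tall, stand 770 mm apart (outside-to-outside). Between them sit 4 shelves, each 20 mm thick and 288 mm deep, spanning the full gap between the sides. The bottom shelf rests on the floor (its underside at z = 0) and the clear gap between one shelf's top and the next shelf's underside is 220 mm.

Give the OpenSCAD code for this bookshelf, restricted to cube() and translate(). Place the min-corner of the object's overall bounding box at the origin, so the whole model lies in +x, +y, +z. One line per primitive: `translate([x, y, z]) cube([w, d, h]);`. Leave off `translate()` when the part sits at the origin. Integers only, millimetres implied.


cube([29, 288, 834]);
translate([741, 0, 0]) cube([29, 288, 834]);
translate([29, 0, 0]) cube([712, 288, 20]);
translate([29, 0, 240]) cube([712, 288, 20]);
translate([29, 0, 480]) cube([712, 288, 20]);
translate([29, 0, 720]) cube([712, 288, 20]);


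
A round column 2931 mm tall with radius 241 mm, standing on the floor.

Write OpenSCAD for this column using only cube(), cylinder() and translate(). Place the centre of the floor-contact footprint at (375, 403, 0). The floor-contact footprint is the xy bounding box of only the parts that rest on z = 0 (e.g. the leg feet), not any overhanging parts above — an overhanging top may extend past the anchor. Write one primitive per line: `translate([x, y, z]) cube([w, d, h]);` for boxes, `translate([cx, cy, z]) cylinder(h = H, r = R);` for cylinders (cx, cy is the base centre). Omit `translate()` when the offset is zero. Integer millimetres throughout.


translate([375, 403, 0]) cylinder(h = 2931, r = 241);


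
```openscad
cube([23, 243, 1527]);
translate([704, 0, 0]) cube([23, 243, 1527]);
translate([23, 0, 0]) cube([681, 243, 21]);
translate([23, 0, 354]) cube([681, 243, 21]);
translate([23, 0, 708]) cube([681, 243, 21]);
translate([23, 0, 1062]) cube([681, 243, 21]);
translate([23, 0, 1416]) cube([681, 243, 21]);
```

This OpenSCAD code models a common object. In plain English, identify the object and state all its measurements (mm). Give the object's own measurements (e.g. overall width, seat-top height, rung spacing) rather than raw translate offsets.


An open bookshelf. Two side panels, each 23 mm thick, 243 mm deep and 1527 mm tall, stand 727 mm apart (outside-to-outside). Between them sit 5 shelves, each 21 mm thick and 243 mm deep, spanning the full gap between the sides. The bottom shelf rests on the floor (its underside at z = 0) and the clear gap between one shelf's top and the next shelf's underside is 333 mm.


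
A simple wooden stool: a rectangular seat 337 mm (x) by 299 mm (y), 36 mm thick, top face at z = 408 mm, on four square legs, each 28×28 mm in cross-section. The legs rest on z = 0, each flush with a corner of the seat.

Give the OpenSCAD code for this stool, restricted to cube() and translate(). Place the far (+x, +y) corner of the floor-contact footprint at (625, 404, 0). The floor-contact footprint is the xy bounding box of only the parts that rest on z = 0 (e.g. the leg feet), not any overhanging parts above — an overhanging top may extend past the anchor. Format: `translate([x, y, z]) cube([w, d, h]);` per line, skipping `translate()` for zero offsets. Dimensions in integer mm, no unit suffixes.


translate([288, 105, 372]) cube([337, 299, 36]);
translate([288, 105, 0]) cube([28, 28, 372]);
translate([597, 105, 0]) cube([28, 28, 372]);
translate([288, 376, 0]) cube([28, 28, 372]);
translate([597, 376, 0]) cube([28, 28, 372]);


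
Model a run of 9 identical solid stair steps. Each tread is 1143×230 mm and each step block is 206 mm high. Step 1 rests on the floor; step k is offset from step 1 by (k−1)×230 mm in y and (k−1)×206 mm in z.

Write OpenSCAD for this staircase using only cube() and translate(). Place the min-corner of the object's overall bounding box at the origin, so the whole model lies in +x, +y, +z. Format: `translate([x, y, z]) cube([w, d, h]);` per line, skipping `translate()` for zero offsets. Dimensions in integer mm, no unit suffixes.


cube([1143, 230, 206]);
translate([0, 230, 206]) cube([1143, 230, 206]);
translate([0, 460, 412]) cube([1143, 230, 206]);
translate([0, 690, 618]) cube([1143, 230, 206]);
translate([0, 920, 824]) cube([1143, 230, 206]);
translate([0, 1150, 1030]) cube([1143, 230, 206]);
translate([0, 1380, 1236]) cube([1143, 230, 206]);
translate([0, 1610, 1442]) cube([1143, 230, 206]);
translate([0, 1840, 1648]) cube([1143, 230, 206]);


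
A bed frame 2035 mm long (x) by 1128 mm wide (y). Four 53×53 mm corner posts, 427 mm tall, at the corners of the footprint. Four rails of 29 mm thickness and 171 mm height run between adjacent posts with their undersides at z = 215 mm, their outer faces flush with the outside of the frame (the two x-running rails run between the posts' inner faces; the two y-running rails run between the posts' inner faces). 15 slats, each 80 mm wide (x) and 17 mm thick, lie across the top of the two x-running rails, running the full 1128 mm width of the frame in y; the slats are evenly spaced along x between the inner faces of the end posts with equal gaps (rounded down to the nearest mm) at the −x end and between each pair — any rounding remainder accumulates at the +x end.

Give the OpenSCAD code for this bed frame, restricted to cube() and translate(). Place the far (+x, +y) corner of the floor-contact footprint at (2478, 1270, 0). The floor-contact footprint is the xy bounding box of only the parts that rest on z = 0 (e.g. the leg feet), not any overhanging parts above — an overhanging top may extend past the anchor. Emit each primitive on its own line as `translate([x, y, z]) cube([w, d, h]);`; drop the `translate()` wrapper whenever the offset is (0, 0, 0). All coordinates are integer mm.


// slat z = rail_z + rail_h = 215 + 171 = 386
// slat gap = ⌊(1929 − 15·80) / 16⌋ = 45
translate([443, 142, 0]) cube([53, 53, 427]);
translate([443, 1217, 0]) cube([53, 53, 427]);
translate([2425, 142, 0]) cube([53, 53, 427]);
translate([2425, 1217, 0]) cube([53, 53, 427]);
translate([496, 142, 215]) cube([1929, 29, 171]);
translate([496, 1241, 215]) cube([1929, 29, 171]);
translate([443, 195, 215]) cube([29, 1022, 171]);
translate([2449, 195, 215]) cube([29, 1022, 171]);
translate([541, 142, 386]) cube([80, 1128, 17]);
translate([666, 142, 386]) cube([80, 1128, 17]);
translate([791, 142, 386]) cube([80, 1128, 17]);
translate([916, 142, 386]) cube([80, 1128, 17]);
translate([1041, 142, 386]) cube([80, 1128, 17]);
translate([1166, 142, 386]) cube([80, 1128, 17]);
translate([1291, 142, 386]) cube([80, 1128, 17]);
translate([1416, 142, 386]) cube([80, 1128, 17]);
translate([1541, 142, 386]) cube([80, 1128, 17]);
translate([1666, 142, 386]) cube([80, 1128, 17]);
translate([1791, 142, 386]) cube([80, 1128, 17]);
translate([1916, 142, 386]) cube([80, 1128, 17]);
translate([2041, 142, 386]) cube([80, 1128, 17]);
translate([2166, 142, 386]) cube([80, 1128, 17]);
translate([2291, 142, 386]) cube([80, 1128, 17]);


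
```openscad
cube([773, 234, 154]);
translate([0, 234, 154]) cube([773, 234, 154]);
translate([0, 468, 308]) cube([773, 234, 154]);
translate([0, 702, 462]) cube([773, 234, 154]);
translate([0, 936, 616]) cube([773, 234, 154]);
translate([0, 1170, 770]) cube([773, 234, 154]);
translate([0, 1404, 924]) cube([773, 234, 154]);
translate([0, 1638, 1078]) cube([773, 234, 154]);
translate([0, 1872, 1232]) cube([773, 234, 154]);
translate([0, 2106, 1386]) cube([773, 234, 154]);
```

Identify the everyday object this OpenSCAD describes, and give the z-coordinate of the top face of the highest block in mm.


A staircase. The total rise is 1540 mm.

10 identical blocks, each offset up and back from the previous — a staircase. Each step is 154 mm tall and there are 10 of them, so the total rise is 10 × 154 = 1540 mm.


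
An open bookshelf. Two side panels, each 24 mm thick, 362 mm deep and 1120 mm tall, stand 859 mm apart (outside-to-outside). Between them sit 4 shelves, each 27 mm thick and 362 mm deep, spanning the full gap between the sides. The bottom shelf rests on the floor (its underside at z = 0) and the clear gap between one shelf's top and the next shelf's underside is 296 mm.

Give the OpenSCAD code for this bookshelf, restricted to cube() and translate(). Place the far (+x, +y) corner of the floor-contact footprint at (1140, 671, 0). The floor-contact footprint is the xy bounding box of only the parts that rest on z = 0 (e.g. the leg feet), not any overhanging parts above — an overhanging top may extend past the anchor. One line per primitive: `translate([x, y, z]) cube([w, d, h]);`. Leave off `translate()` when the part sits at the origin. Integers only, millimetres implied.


translate([281, 309, 0]) cube([24, 362, 1120]);
translate([1116, 309, 0]) cube([24, 362, 1120]);
translate([305, 309, 0]) cube([811, 362, 27]);
translate([305, 309, 323]) cube([811, 362, 27]);
translate([305, 309, 646]) cube([811, 362, 27]);
translate([305, 309, 969]) cube([811, 362, 27]);


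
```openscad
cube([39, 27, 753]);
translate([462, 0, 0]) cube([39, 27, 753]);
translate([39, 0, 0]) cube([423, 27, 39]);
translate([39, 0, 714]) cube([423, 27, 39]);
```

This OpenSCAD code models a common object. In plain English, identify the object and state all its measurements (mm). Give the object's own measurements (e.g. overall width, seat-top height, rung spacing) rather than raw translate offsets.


A rectangular picture frame lying in the x–z plane (depth along y). The opening is 423 mm wide (x) by 675 mm tall (z), surrounded by a border 39 mm wide on all four sides. The frame is 27 mm deep and is made of two full-height vertical stiles with two horizontal rails fitted between them.


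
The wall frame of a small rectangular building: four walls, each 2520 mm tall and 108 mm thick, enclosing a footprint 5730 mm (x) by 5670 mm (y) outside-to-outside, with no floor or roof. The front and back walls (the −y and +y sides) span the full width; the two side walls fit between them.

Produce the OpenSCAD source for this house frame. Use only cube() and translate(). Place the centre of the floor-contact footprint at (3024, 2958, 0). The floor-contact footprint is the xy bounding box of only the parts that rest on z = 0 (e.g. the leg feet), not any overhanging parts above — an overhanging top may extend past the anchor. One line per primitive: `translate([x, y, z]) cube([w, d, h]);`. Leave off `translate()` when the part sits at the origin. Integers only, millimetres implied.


translate([159, 123, 0]) cube([5730, 108, 2520]);
translate([159, 5685, 0]) cube([5730, 108, 2520]);
translate([159, 231, 0]) cube([108, 5454, 2520]);
translate([5781, 231, 0]) cube([108, 5454, 2520]);


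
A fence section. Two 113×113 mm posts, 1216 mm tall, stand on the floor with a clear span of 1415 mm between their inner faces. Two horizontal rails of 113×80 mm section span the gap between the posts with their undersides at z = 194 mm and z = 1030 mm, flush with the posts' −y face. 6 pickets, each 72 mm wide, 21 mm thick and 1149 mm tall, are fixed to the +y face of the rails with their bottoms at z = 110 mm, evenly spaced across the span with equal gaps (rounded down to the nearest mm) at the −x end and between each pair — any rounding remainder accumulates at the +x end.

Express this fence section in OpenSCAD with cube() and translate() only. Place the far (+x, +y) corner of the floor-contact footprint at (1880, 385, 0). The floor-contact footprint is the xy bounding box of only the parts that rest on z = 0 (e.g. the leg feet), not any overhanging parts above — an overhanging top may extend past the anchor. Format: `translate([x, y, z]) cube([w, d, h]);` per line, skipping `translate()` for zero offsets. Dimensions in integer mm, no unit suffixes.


translate([239, 272, 0]) cube([113, 113, 1216]);
translate([1767, 272, 0]) cube([113, 113, 1216]);
translate([352, 272, 194]) cube([1415, 113, 80]);
translate([352, 272, 1030]) cube([1415, 113, 80]);
translate([492, 385, 110]) cube([72, 21, 1149]);
translate([704, 385, 110]) cube([72, 21, 1149]);
translate([916, 385, 110]) cube([72, 21, 1149]);
translate([1128, 385, 110]) cube([72, 21, 1149]);
translate([1340, 385, 110]) cube([72, 21, 1149]);
translate([1552, 385, 110]) cube([72, 21, 1149]);


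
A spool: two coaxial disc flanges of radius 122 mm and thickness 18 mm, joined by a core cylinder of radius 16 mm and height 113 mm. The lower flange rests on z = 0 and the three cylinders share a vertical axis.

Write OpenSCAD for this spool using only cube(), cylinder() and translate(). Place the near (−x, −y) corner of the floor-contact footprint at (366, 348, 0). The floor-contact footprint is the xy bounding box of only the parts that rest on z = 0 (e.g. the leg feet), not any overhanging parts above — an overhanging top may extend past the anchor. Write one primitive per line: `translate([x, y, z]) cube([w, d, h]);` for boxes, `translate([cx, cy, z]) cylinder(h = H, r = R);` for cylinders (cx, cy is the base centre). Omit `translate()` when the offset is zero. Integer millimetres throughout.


translate([488, 470, 0]) cylinder(h = 18, r = 122);
translate([488, 470, 18]) cylinder(h = 113, r = 16);
translate([488, 470, 131]) cylinder(h = 18, r = 122);


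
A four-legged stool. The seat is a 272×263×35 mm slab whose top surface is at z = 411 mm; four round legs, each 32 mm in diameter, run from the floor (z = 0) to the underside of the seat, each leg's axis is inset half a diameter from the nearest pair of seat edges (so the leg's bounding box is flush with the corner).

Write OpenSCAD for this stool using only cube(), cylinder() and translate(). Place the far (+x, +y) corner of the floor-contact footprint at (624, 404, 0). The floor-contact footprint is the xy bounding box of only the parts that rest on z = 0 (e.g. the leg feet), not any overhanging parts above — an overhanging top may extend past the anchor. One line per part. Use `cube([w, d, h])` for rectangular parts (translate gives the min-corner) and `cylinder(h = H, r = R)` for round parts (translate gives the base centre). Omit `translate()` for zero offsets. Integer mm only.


translate([352, 141, 376]) cube([272, 263, 35]);
translate([368, 157, 0]) cylinder(h = 376, r = 16);
translate([608, 157, 0]) cylinder(h = 376, r = 16);
translate([368, 388, 0]) cylinder(h = 376, r = 16);
translate([608, 388, 0]) cylinder(h = 376, r = 16);


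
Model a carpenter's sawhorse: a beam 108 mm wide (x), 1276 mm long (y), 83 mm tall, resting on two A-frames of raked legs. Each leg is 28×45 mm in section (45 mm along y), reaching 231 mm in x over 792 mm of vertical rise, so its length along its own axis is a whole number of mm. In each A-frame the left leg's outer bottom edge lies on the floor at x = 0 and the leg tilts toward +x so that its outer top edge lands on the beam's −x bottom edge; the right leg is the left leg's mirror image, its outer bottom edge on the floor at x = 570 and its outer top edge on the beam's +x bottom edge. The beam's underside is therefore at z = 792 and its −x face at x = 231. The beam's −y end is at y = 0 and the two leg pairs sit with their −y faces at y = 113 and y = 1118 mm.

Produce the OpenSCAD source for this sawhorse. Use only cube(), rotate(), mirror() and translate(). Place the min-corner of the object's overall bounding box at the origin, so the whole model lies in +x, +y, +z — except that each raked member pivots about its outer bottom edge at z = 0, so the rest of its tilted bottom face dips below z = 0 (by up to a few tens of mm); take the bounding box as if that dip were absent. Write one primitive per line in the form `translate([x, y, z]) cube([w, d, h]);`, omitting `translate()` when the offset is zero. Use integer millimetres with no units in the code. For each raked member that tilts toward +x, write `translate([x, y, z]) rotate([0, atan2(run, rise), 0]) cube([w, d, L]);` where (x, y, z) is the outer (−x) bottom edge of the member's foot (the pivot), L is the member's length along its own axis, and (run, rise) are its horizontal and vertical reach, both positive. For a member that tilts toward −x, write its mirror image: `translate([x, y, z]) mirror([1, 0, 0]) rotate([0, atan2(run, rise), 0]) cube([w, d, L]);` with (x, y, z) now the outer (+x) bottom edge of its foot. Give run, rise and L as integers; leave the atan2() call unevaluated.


// leg length = √(231² + 792²) = 825
// right-leg outer foot x = 2·231 + 108 = 570
// beam min-corner = (231, 0, 792)
translate([231, 0, 792]) cube([108, 1276, 83]);
translate([0, 113, 0]) rotate([0, atan2(231, 792), 0]) cube([28, 45, 825]);
translate([570, 113, 0]) mirror([1, 0, 0]) rotate([0, atan2(231, 792), 0]) cube([28, 45, 825]);
translate([0, 1118, 0]) rotate([0, atan2(231, 792), 0]) cube([28, 45, 825]);
translate([570, 1118, 0]) mirror([1, 0, 0]) rotate([0, atan2(231, 792), 0]) cube([28, 45, 825]);


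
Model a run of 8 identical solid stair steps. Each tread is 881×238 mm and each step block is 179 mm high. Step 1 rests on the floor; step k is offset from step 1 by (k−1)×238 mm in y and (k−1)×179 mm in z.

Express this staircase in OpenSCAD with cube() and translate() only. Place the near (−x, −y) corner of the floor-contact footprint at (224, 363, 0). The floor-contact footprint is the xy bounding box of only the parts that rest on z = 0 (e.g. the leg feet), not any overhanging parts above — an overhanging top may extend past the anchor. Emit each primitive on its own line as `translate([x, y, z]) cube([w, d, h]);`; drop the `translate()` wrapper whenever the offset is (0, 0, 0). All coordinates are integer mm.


translate([224, 363, 0]) cube([881, 238, 179]);
translate([224, 601, 179]) cube([881, 238, 179]);
translate([224, 839, 358]) cube([881, 238, 179]);
translate([224, 1077, 537]) cube([881, 238, 179]);
translate([224, 1315, 716]) cube([881, 238, 179]);
translate([224, 1553, 895]) cube([881, 238, 179]);
translate([224, 1791, 1074]) cube([881, 238, 179]);
translate([224, 2029, 1253]) cube([881, 238, 179]);


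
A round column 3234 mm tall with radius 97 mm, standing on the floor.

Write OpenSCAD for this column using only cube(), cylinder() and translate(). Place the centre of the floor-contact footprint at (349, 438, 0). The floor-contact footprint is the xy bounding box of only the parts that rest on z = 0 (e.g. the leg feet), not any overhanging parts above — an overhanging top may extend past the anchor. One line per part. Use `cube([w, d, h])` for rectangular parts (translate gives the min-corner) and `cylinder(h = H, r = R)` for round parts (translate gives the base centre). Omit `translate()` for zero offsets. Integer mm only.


translate([349, 438, 0]) cylinder(h = 3234, r = 97);


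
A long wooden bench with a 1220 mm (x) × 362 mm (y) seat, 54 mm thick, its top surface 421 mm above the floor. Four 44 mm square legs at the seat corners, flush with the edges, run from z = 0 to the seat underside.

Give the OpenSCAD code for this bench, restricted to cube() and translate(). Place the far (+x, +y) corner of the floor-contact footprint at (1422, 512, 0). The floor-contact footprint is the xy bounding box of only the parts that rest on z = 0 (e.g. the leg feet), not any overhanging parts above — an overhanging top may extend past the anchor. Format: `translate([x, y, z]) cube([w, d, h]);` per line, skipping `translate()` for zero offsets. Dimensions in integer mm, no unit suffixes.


translate([202, 150, 367]) cube([1220, 362, 54]);
translate([202, 150, 0]) cube([44, 44, 367]);
translate([202, 468, 0]) cube([44, 44, 367]);
translate([1378, 150, 0]) cube([44, 44, 367]);
translate([1378, 468, 0]) cube([44, 44, 367]);
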